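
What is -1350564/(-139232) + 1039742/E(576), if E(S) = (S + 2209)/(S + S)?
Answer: 41693363475657/96940280 ≈ 4.3009e+5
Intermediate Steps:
E(S) = (2209 + S)/(2*S) (E(S) = (2209 + S)/((2*S)) = (2209 + S)*(1/(2*S)) = (2209 + S)/(2*S))
-1350564/(-139232) + 1039742/E(576) = -1350564/(-139232) + 1039742/(((1/2)*(2209 + 576)/576)) = -1350564*(-1/139232) + 1039742/(((1/2)*(1/576)*2785)) = 337641/34808 + 1039742/(2785/1152) = 337641/34808 + 1039742*(1152/2785) = 337641/34808 + 1197782784/2785 = 41693363475657/96940280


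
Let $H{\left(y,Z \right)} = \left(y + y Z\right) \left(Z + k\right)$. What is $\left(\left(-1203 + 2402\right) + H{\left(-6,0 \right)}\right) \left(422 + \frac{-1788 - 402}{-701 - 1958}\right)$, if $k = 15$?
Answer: $\frac{1246835392}{2659} \approx 4.6891 \cdot 10^{5}$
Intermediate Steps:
$H{\left(y,Z \right)} = \left(15 + Z\right) \left(y + Z y\right)$ ($H{\left(y,Z \right)} = \left(y + y Z\right) \left(Z + 15\right) = \left(y + Z y\right) \left(15 + Z\right) = \left(15 + Z\right) \left(y + Z y\right)$)
$\left(\left(-1203 + 2402\right) + H{\left(-6,0 \right)}\right) \left(422 + \frac{-1788 - 402}{-701 - 1958}\right) = \left(\left(-1203 + 2402\right) - 6 \left(15 + 0^{2} + 16 \cdot 0\right)\right) \left(422 + \frac{-1788 - 402}{-701 - 1958}\right) = \left(1199 - 6 \left(15 + 0 + 0\right)\right) \left(422 - \frac{2190}{-2659}\right) = \left(1199 - 90\right) \left(422 - - \frac{2190}{2659}\right) = \left(1199 - 90\right) \left(422 + \frac{2190}{2659}\right) = 1109 \cdot \frac{1124288}{2659} = \frac{1246835392}{2659}$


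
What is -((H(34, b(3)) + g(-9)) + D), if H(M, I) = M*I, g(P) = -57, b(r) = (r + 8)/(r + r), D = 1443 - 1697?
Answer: 746/3 ≈ 248.67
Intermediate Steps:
D = -254
b(r) = (8 + r)/(2*r) (b(r) = (8 + r)/((2*r)) = (8 + r)*(1/(2*r)) = (8 + r)/(2*r))
H(M, I) = I*M
-((H(34, b(3)) + g(-9)) + D) = -((((1/2)*(8 + 3)/3)*34 - 57) - 254) = -((((1/2)*(1/3)*11)*34 - 57) - 254) = -(((11/6)*34 - 57) - 254) = -((187/3 - 57) - 254) = -(16/3 - 254) = -1*(-746/3) = 746/3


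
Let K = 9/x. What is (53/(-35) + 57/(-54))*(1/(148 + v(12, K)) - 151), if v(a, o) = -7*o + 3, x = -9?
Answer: 38624483/99540 ≈ 388.03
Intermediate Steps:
K = -1 (K = 9/(-9) = 9*(-⅑) = -1)
v(a, o) = 3 - 7*o
(53/(-35) + 57/(-54))*(1/(148 + v(12, K)) - 151) = (53/(-35) + 57/(-54))*(1/(148 + (3 - 7*(-1))) - 151) = (53*(-1/35) + 57*(-1/54))*(1/(148 + (3 + 7)) - 151) = (-53/35 - 19/18)*(1/(148 + 10) - 151) = -1619*(1/158 - 151)/630 = -1619/630*(-23857/158) = 38624483/99540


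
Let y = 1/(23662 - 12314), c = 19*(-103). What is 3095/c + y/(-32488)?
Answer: -1141045487237/721494673568 ≈ -1.5815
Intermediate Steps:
c = -1957
y = 1/11348 ≈ 8.8121e-5
3095/c + y/(-32488) = 3095/(-1957) + (1/11348)/(-32488) = 3095*(-1/1957) + (1/11348)*(-1/32488) = -3095/1957 - 1/368673824 = -1141045487237/721494673568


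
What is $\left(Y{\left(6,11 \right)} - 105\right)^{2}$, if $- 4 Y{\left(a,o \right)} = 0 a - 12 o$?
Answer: $5184$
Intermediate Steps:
$Y{\left(a,o \right)} = 3 o$ ($Y{\left(a,o \right)} = - \frac{0 a - 12 o}{4} = - \frac{0 - 12 o}{4} = - \frac{\left(-12\right) o}{4} = 3 o$)
$\left(Y{\left(6,11 \right)} - 105\right)^{2} = \left(3 \cdot 11 - 105\right)^{2} = \left(33 - 105\right)^{2} = \left(-72\right)^{2} = 5184$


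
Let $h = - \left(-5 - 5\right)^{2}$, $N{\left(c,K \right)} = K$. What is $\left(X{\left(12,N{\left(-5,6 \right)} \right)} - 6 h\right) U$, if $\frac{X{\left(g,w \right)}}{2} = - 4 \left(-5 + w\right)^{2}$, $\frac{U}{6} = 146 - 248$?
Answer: $-362304$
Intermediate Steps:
$U = -612$ ($U = 6 \left(146 - 248\right) = 6 \left(-102\right) = -612$)
$h = -100$ ($h = - \left(-10\right)^{2} = \left(-1\right) 100 = -100$)
$X{\left(g,w \right)} = - 8 \left(-5 + w\right)^{2}$ ($X{\left(g,w \right)} = 2 \left(- 4 \left(-5 + w\right)^{2}\right) = - 8 \left(-5 + w\right)^{2}$)
$\left(X{\left(12,N{\left(-5,6 \right)} \right)} - 6 h\right) U = \left(- 8 \left(-5 + 6\right)^{2} - -600\right) \left(-612\right) = \left(- 8 \cdot 1^{2} + 600\right) \left(-612\right) = \left(\left(-8\right) 1 + 600\right) \left(-612\right) = \left(-8 + 600\right) \left(-612\right) = 592 \left(-612\right) = -362304$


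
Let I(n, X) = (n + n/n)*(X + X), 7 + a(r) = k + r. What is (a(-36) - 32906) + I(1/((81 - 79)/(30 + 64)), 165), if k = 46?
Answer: -17063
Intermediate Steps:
a(r) = 39 + r (a(r) = -7 + (46 + r) = 39 + r)
I(n, X) = 2*X*(1 + n) (I(n, X) = (n + 1)*(2*X) = (1 + n)*(2*X) = 2*X*(1 + n))
(a(-36) - 32906) + I(1/((81 - 79)/(30 + 64)), 165) = ((39 - 36) - 32906) + 2*165*(1 + 1/((81 - 79)/(30 + 64))) = (3 - 32906) + 2*165*(1 + 1/(2/94)) = -32903 + 2*165*(1 + 1/(2*(1/94))) = -32903 + 2*165*(1 + 1/(1/47)) = -32903 + 2*165*(1 + 47) = -32903 + 2*165*48 = -32903 + 15840 = -17063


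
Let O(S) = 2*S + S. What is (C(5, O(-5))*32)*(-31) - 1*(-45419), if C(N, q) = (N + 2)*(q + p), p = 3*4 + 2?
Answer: 52363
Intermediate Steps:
O(S) = 3*S
p = 14 (p = 12 + 2 = 14)
C(N, q) = (2 + N)*(14 + q) (C(N, q) = (N + 2)*(q + 14) = (2 + N)*(14 + q))
(C(5, O(-5))*32)*(-31) - 1*(-45419) = ((28 + 2*(3*(-5)) + 14*5 + 5*(3*(-5)))*32)*(-31) - 1*(-45419) = ((28 + 2*(-15) + 70 + 5*(-15))*32)*(-31) + 45419 = ((28 - 30 + 70 - 75)*32)*(-31) + 45419 = -7*32*(-31) + 45419 = -224*(-31) + 45419 = 6944 + 45419 = 52363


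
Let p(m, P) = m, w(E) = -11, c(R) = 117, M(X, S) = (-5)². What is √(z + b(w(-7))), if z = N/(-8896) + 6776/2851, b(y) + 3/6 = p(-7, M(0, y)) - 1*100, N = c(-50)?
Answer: I*√1056713571064799/3170312 ≈ 10.254*I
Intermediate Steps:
M(X, S) = 25
N = 117
b(y) = -215/2 (b(y) = -½ + (-7 - 1*100) = -½ + (-7 - 100) = -½ - 107 = -215/2)
z = 59945729/25362496 (z = 117/(-8896) + 6776/2851 = 117*(-1/8896) + 6776*(1/2851) = -117/8896 + 6776/2851 = 59945729/25362496 ≈ 2.3636)
√(z + b(w(-7))) = √(59945729/25362496 - 215/2) = √(-2666522591/25362496) = I*√1056713571064799/3170312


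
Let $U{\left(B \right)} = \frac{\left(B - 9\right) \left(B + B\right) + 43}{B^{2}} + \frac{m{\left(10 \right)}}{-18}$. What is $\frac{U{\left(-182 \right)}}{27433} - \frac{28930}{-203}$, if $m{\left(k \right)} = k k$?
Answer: $\frac{33799369480907}{237168270612} \approx 142.51$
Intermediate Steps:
$m{\left(k \right)} = k^{2}$
$U{\left(B \right)} = - \frac{50}{9} + \frac{43 + 2 B \left(-9 + B\right)}{B^{2}}$ ($U{\left(B \right)} = \frac{\left(B - 9\right) \left(B + B\right) + 43}{B^{2}} + \frac{10^{2}}{-18} = \frac{\left(-9 + B\right) 2 B + 43}{B^{2}} + 100 \left(- \frac{1}{18}\right) = \frac{2 B \left(-9 + B\right) + 43}{B^{2}} - \frac{50}{9} = \frac{43 + 2 B \left(-9 + B\right)}{B^{2}} - \frac{50}{9} = - \frac{50}{9} + \frac{43 + 2 B \left(-9 + B\right)}{B^{2}}$)
$\frac{U{\left(-182 \right)}}{27433} - \frac{28930}{-203} = \frac{- \frac{32}{9} - \frac{18}{-182} + \frac{43}{33124}}{27433} - \frac{28930}{-203} = \left(- \frac{32}{9} - - \frac{9}{91} + 43 \cdot \frac{1}{33124}\right) \frac{1}{27433} - - \frac{28930}{203} = \left(- \frac{32}{9} + \frac{9}{91} + \frac{43}{33124}\right) \frac{1}{27433} + \frac{28930}{203} = \left(- \frac{1030097}{298116}\right) \frac{1}{27433} + \frac{28930}{203} = - \frac{1030097}{8178216228} + \frac{28930}{203} = \frac{33799369480907}{237168270612}$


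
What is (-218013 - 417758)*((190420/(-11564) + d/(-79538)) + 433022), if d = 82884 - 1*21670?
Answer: -31650906345784045976/114972179 ≈ -2.7529e+11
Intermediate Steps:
d = 61214 (d = 82884 - 21670 = 61214)
(-218013 - 417758)*((190420/(-11564) + d/(-79538)) + 433022) = (-218013 - 417758)*((190420/(-11564) + 61214/(-79538)) + 433022) = -635771*((190420*(-1/11564) + 61214*(-1/79538)) + 433022) = -635771*((-47605/2891 - 30607/39769) + 433022) = -635771*(-1981688082/114972179 + 433022) = -635771*49783501206856/114972179 = -31650906345784045976/114972179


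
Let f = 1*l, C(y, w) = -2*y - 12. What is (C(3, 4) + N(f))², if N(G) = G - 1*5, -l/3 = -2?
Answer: 289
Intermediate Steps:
l = 6 (l = -3*(-2) = 6)
C(y, w) = -12 - 2*y
f = 6 (f = 1*6 = 6)
N(G) = -5 + G (N(G) = G - 5 = -5 + G)
(C(3, 4) + N(f))² = ((-12 - 2*3) + (-5 + 6))² = ((-12 - 6) + 1)² = (-18 + 1)² = (-17)² = 289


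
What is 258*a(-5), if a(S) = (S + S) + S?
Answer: -3870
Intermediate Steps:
a(S) = 3*S (a(S) = 2*S + S = 3*S)
258*a(-5) = 258*(3*(-5)) = 258*(-15) = -3870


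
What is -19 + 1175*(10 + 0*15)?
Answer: 11731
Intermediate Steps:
-19 + 1175*(10 + 0*15) = -19 + 1175*(10 + 0) = -19 + 1175*10 = -19 + 11750 = 11731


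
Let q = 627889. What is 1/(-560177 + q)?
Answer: 1/67712 ≈ 1.4768e-5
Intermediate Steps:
1/(-560177 + q) = 1/(-560177 + 627889) = 1/67712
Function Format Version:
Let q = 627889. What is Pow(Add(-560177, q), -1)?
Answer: Rational(1, 67712) ≈ 1.4768e-5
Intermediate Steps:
Pow(Add(-560177, q), -1) = Pow(Add(-560177, 627889), -1) = Pow(67712, -1) = Rational(1, 67712)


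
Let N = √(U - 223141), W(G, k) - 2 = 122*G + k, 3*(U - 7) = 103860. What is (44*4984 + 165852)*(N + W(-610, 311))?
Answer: -28542162836 + 1155444*I*√20946 ≈ -2.8542e+10 + 1.6722e+8*I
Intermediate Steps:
U = 34627 (U = 7 + (⅓)*103860 = 7 + 34620 = 34627)
W(G, k) = 2 + k + 122*G (W(G, k) = 2 + (122*G + k) = 2 + (k + 122*G) = 2 + k + 122*G)
N = 3*I*√20946 (N = √(34627 - 223141) = √(-188514) = 3*I*√20946 ≈ 434.18*I)
(44*4984 + 165852)*(N + W(-610, 311)) = (44*4984 + 165852)*(3*I*√20946 + (2 + 311 + 122*(-610))) = (219296 + 165852)*(3*I*√20946 + (2 + 311 - 74420)) = 385148*(3*I*√20946 - 74107) = 385148*(-74107 + 3*I*√20946) = -28542162836 + 1155444*I*√20946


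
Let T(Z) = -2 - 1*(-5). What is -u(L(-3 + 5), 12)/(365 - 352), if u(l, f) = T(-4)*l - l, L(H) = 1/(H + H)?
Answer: -1/26 ≈ -0.038462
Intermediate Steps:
T(Z) = 3 (T(Z) = -2 + 5 = 3)
L(H) = 1/(2*H)
u(l, f) = 2*l (u(l, f) = 3*l - l = 2*l)
-u(L(-3 + 5), 12)/(365 - 352) = -2*(1/(2*(-3 + 5)))/(365 - 352) = -2*((1/2)/2)/13 = -2*((1/2)*(1/2))/13 = -2*(1/4)/13 = -1/(2*13) = -1*1/26 = -1/26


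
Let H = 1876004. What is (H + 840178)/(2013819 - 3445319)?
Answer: -194013/102250 ≈ -1.8974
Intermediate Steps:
(H + 840178)/(2013819 - 3445319) = (1876004 + 840178)/(2013819 - 3445319) = 2716182/(-1431500) = 2716182*(-1/1431500) = -194013/102250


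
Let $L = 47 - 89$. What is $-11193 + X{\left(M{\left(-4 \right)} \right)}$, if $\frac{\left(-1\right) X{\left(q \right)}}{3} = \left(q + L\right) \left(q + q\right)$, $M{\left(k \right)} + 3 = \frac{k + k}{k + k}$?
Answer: $-11721$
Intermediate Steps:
$L = -42$ ($L = 47 - 89 = -42$)
$M{\left(k \right)} = -2$ ($M{\left(k \right)} = -3 + \frac{k + k}{k + k} = -3 + \frac{2 k}{2 k} = -3 + 2 k \frac{1}{2 k} = -3 + 1 = -2$)
$X{\left(q \right)} = - 6 q \left(-42 + q\right)$ ($X{\left(q \right)} = - 3 \left(q - 42\right) \left(q + q\right) = - 3 \left(-42 + q\right) 2 q = - 3 \cdot 2 q \left(-42 + q\right) = - 6 q \left(-42 + q\right)$)
$-11193 + X{\left(M{\left(-4 \right)} \right)} = -11193 + 6 \left(-2\right) \left(42 - -2\right) = -11193 + 6 \left(-2\right) \left(42 + 2\right) = -11193 + 6 \left(-2\right) 44 = -11193 - 528 = -11721$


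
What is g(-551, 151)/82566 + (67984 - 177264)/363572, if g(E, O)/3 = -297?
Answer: -7867639/25268254 ≈ -0.31136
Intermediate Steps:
g(E, O) = -891 (g(E, O) = 3*(-297) = -891)
g(-551, 151)/82566 + (67984 - 177264)/363572 = -891/82566 + (67984 - 177264)/363572 = -891*1/82566 - 109280*1/363572 = -3/278 - 27320/90893 = -7867639/25268254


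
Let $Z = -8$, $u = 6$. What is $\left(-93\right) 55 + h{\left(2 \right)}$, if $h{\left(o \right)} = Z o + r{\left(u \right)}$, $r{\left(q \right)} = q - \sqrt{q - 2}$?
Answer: $-5127$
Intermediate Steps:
$r{\left(q \right)} = q - \sqrt{-2 + q}$
$h{\left(o \right)} = 4 - 8 o$ ($h{\left(o \right)} = - 8 o + \left(6 - \sqrt{-2 + 6}\right) = - 8 o + \left(6 - \sqrt{4}\right) = - 8 o + \left(6 - 2\right) = - 8 o + 4 = 4 - 8 o$)
$\left(-93\right) 55 + h{\left(2 \right)} = \left(-93\right) 55 + \left(4 - 16\right) = -5115 + \left(4 - 16\right) = -5115 - 12 = -5127$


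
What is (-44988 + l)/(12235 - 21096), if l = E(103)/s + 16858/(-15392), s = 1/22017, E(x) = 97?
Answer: -16089718627/68194256 ≈ -235.94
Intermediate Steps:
s = 1/22017 ≈ 4.5419e-5
l = 16435946275/7696 (l = 97/(1/22017) + 16858/(-15392) = 97*22017 + 16858*(-1/15392) = 2135649 - 8429/7696 = 16435946275/7696 ≈ 2.1356e+6)
(-44988 + l)/(12235 - 21096) = (-44988 + 16435946275/7696)/(12235 - 21096) = (16089718627/7696)/(-8861) = (16089718627/7696)*(-1/8861) = -16089718627/68194256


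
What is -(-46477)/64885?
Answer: 46477/64885 ≈ 0.71630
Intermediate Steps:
-(-46477)/64885 = -1*(-46477/64885) = 46477/64885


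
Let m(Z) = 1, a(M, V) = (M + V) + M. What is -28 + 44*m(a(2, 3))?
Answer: 16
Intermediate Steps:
a(M, V) = V + 2*M
-28 + 44*m(a(2, 3)) = -28 + 44*1 = -28 + 44 = 16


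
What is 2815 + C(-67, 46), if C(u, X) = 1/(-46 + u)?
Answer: 318094/113 ≈ 2815.0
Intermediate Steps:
2815 + C(-67, 46) = 2815 + 1/(-46 - 67) = 2815 + 1/(-113) = 2815 - 1/113 = 318094/113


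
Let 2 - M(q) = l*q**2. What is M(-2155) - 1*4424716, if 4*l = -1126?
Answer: 2605736647/2 ≈ 1.3029e+9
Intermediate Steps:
l = -563/2 (l = (1/4)*(-1126) = -563/2 ≈ -281.50)
M(q) = 2 + 563*q**2/2 (M(q) = 2 - (-563)*q**2/2 = 2 + 563*q**2/2)
M(-2155) - 1*4424716 = (2 + (563/2)*(-2155)**2) - 1*4424716 = (2 + (563/2)*4644025) - 4424716 = (2 + 2614586075/2) - 4424716 = 2614586079/2 - 4424716 = 2605736647/2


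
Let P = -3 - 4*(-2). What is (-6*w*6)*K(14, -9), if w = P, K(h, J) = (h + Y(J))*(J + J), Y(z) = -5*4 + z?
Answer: -48600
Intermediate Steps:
Y(z) = -20 + z
P = 5 (P = -3 + 8 = 5)
K(h, J) = 2*J*(-20 + J + h) (K(h, J) = (h + (-20 + J))*(J + J) = (-20 + J + h)*(2*J) = 2*J*(-20 + J + h))
w = 5
(-6*w*6)*K(14, -9) = (-6*5*6)*(2*(-9)*(-20 - 9 + 14)) = (-30*6)*(2*(-9)*(-15)) = -180*270 = -48600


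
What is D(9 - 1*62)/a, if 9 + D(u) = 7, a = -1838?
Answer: 1/919 ≈ 0.0010881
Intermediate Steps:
D(u) = -2 (D(u) = -9 + 7 = -2)
D(9 - 1*62)/a = -2/(-1838) = -2*(-1/1838) = 1/919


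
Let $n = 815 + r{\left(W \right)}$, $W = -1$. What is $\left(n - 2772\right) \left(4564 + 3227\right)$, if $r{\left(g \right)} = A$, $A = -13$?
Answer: $-15348270$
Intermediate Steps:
$r{\left(g \right)} = -13$
$n = 802$ ($n = 815 - 13 = 802$)
$\left(n - 2772\right) \left(4564 + 3227\right) = \left(802 - 2772\right) \left(4564 + 3227\right) = \left(-1970\right) 7791 = -15348270$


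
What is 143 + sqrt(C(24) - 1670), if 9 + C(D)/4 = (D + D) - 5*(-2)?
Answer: 143 + I*sqrt(1474) ≈ 143.0 + 38.393*I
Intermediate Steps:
C(D) = 4 + 8*D (C(D) = -36 + 4*((D + D) - 5*(-2)) = -36 + 4*(2*D + 10) = -36 + 4*(10 + 2*D) = -36 + (40 + 8*D) = 4 + 8*D)
143 + sqrt(C(24) - 1670) = 143 + sqrt((4 + 8*24) - 1670) = 143 + sqrt((4 + 192) - 1670) = 143 + sqrt(196 - 1670) = 143 + sqrt(-1474) = 143 + I*sqrt(1474)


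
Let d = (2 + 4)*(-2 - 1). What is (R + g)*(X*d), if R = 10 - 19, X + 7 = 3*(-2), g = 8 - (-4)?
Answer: 702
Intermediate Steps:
g = 12 (g = 8 - 1*(-4) = 8 + 4 = 12)
d = -18 (d = 6*(-3) = -18)
X = -13 (X = -7 + 3*(-2) = -7 - 6 = -13)
R = -9
(R + g)*(X*d) = (-9 + 12)*(-13*(-18)) = 3*234 = 702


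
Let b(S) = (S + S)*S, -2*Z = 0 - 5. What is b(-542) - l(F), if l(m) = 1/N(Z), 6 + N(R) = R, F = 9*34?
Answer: 4112698/7 ≈ 5.8753e+5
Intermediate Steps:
Z = 5/2 (Z = -(0 - 5)/2 = -½*(-5) = 5/2 ≈ 2.5000)
b(S) = 2*S² (b(S) = (2*S)*S = 2*S²)
F = 306
N(R) = -6 + R
l(m) = -2/7 (l(m) = 1/(-6 + 5/2) = 1/(-7/2) = -2/7)
b(-542) - l(F) = 2*(-542)² - 1*(-2/7) = 2*293764 + 2/7 = 587528 + 2/7 = 4112698/7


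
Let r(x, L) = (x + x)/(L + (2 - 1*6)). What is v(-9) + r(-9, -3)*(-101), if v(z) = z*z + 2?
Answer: -1237/7 ≈ -176.71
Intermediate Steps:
r(x, L) = 2*x/(-4 + L) (r(x, L) = (2*x)/(L + (2 - 6)) = (2*x)/(L - 4) = (2*x)/(-4 + L) = 2*x/(-4 + L))
v(z) = 2 + z² (v(z) = z² + 2 = 2 + z²)
v(-9) + r(-9, -3)*(-101) = (2 + (-9)²) + (2*(-9)/(-4 - 3))*(-101) = (2 + 81) + (2*(-9)/(-7))*(-101) = 83 + (2*(-9)*(-⅐))*(-101) = 83 + (18/7)*(-101) = 83 - 1818/7 = -1237/7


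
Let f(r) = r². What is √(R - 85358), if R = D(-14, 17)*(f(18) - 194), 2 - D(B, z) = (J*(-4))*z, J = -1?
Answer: I*√93938 ≈ 306.49*I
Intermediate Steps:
D(B, z) = 2 - 4*z (D(B, z) = 2 - (-1*(-4))*z = 2 - 4*z)
R = -8580 (R = (2 - 4*17)*(18² - 194) = (2 - 68)*(324 - 194) = -66*130 = -8580)
√(R - 85358) = √(-8580 - 85358) = √(-93938) = I*√93938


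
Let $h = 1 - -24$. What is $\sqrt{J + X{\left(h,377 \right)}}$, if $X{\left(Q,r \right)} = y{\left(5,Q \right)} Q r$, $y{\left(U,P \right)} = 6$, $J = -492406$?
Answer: $4 i \sqrt{27241} \approx 660.19 i$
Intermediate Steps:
$h = 25$ ($h = 1 + 24 = 25$)
$X{\left(Q,r \right)} = 6 Q r$
$\sqrt{J + X{\left(h,377 \right)}} = \sqrt{-492406 + 6 \cdot 25 \cdot 377} = \sqrt{-492406 + 56550} = \sqrt{-435856} = 4 i \sqrt{27241}$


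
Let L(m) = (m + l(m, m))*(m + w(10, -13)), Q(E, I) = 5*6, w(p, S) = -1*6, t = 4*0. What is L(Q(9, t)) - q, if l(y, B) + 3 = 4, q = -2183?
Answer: 2927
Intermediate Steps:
t = 0
l(y, B) = 1 (l(y, B) = -3 + 4 = 1)
w(p, S) = -6
Q(E, I) = 30
L(m) = (1 + m)*(-6 + m) (L(m) = (m + 1)*(m - 6) = (1 + m)*(-6 + m))
L(Q(9, t)) - q = (-6 + 30**2 - 5*30) - 1*(-2183) = (-6 + 900 - 150) + 2183 = 744 + 2183 = 2927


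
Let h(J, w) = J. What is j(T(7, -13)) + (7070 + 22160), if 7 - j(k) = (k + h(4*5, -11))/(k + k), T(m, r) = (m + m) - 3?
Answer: 643183/22 ≈ 29236.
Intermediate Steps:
T(m, r) = -3 + 2*m (T(m, r) = 2*m - 3 = -3 + 2*m)
j(k) = 7 - (20 + k)/(2*k) (j(k) = 7 - (k + 4*5)/(k + k) = 7 - (k + 20)/(2*k) = 7 - (20 + k)*1/(2*k) = 7 - (20 + k)/(2*k))
j(T(7, -13)) + (7070 + 22160) = (13/2 - 10/(-3 + 2*7)) + (7070 + 22160) = (13/2 - 10/(-3 + 14)) + 29230 = (13/2 - 10/11) + 29230 = 123/22 + 29230 = 643183/22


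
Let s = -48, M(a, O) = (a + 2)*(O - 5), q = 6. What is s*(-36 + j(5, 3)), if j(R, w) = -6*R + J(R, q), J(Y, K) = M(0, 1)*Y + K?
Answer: 4800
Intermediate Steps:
M(a, O) = (-5 + O)*(2 + a) (M(a, O) = (2 + a)*(-5 + O) = (-5 + O)*(2 + a))
J(Y, K) = K - 8*Y (J(Y, K) = (-10 - 5*0 + 2*1 + 1*0)*Y + K = (-10 + 0 + 2 + 0)*Y + K = -8*Y + K = K - 8*Y)
j(R, w) = 6 - 14*R (j(R, w) = -6*R + (6 - 8*R) = 6 - 14*R)
s*(-36 + j(5, 3)) = -48*(-36 + (6 - 14*5)) = -48*(-36 + (6 - 70)) = -48*(-36 - 64) = -48*(-100) = 4800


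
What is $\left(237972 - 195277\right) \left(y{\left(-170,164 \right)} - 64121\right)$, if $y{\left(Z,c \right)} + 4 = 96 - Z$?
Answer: $-2726460005$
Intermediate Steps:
$y{\left(Z,c \right)} = 92 - Z$ ($y{\left(Z,c \right)} = -4 - \left(-96 + Z\right) = 92 - Z$)
$\left(237972 - 195277\right) \left(y{\left(-170,164 \right)} - 64121\right) = \left(237972 - 195277\right) \left(\left(92 - -170\right) - 64121\right) = 42695 \left(\left(92 + 170\right) - 64121\right) = 42695 \left(262 - 64121\right) = 42695 \left(-63859\right) = -2726460005$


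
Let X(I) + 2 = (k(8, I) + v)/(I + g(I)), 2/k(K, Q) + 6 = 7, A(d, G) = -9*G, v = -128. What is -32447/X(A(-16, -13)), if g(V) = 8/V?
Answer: 444426559/42136 ≈ 10547.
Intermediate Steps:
k(K, Q) = 2 (k(K, Q) = 2/(-6 + 7) = 2/1 = 2*1 = 2)
X(I) = -2 - 126/(I + 8/I) (X(I) = -2 + (2 - 128)/(I + 8/I) = -2 - 126/(I + 8/I))
-32447/X(A(-16, -13)) = -32447*(8 + (-9*(-13))**2)/(2*(-8 - (-9*(-13))*(63 - 9*(-13)))) = -32447*(8 + 117**2)/(2*(-8 - 1*117*(63 + 117))) = -32447*(8 + 13689)/(2*(-8 - 1*117*180)) = -32447*13697/(2*(-8 - 21060)) = -32447/(2*(1/13697)*(-21068)) = -32447/(-42136/13697) = -32447*(-13697/42136) = 444426559/42136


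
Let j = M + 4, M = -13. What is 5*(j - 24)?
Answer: -165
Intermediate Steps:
j = -9 (j = -13 + 4 = -9)
5*(j - 24) = 5*(-9 - 24) = 5*(-33) = -165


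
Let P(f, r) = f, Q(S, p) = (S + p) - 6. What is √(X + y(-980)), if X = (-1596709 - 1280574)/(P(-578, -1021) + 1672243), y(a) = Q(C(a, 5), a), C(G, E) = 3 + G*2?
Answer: I*√8228917029244370/1671665 ≈ 54.265*I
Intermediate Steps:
C(G, E) = 3 + 2*G
Q(S, p) = -6 + S + p
y(a) = -3 + 3*a (y(a) = -6 + (3 + 2*a) + a = -3 + 3*a)
X = -2877283/1671665 (X = (-1596709 - 1280574)/(-578 + 1672243) = -2877283/1671665 ≈ -1.7212)
√(X + y(-980)) = √(-2877283/1671665 + (-3 + 3*(-980))) = √(-2877283/1671665 + (-3 - 2940)) = √(-2877283/1671665 - 2943) = √(-4922587378/1671665) = I*√8228917029244370/1671665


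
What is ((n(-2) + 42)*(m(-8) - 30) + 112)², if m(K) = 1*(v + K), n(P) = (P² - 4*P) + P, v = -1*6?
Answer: 4734976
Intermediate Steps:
v = -6
n(P) = P² - 3*P
m(K) = -6 + K (m(K) = 1*(-6 + K) = -6 + K)
((n(-2) + 42)*(m(-8) - 30) + 112)² = ((-2*(-3 - 2) + 42)*((-6 - 8) - 30) + 112)² = ((-2*(-5) + 42)*(-14 - 30) + 112)² = ((10 + 42)*(-44) + 112)² = (52*(-44) + 112)² = (-2288 + 112)² = (-2176)² = 4734976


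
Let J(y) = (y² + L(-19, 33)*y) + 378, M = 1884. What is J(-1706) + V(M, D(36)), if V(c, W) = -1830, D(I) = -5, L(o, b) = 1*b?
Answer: 2852686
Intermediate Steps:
L(o, b) = b
J(y) = 378 + y² + 33*y (J(y) = (y² + 33*y) + 378 = 378 + y² + 33*y)
J(-1706) + V(M, D(36)) = (378 + (-1706)² + 33*(-1706)) - 1830 = (378 + 2910436 - 56298) - 1830 = 2854516 - 1830 = 2852686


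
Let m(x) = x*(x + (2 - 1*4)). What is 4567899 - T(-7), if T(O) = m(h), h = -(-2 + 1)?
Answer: 4567900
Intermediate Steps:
h = 1 (h = -1*(-1) = 1)
m(x) = x*(-2 + x) (m(x) = x*(x + (2 - 4)) = x*(x - 2) = x*(-2 + x))
T(O) = -1 (T(O) = 1*(-2 + 1) = 1*(-1) = -1)
4567899 - T(-7) = 4567899 - 1*(-1) = 4567899 + 1 = 4567900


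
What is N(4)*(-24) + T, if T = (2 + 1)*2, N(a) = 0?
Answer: 6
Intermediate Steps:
T = 6 (T = 3*2 = 6)
N(4)*(-24) + T = 0*(-24) + 6 = 0 + 6 = 6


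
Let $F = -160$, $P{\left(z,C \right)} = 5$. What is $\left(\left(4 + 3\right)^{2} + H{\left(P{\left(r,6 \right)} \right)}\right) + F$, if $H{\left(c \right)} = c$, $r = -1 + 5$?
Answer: $-106$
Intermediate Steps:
$r = 4$
$\left(\left(4 + 3\right)^{2} + H{\left(P{\left(r,6 \right)} \right)}\right) + F = \left(\left(4 + 3\right)^{2} + 5\right) - 160 = \left(7^{2} + 5\right) - 160 = \left(49 + 5\right) - 160 = 54 - 160 = -106$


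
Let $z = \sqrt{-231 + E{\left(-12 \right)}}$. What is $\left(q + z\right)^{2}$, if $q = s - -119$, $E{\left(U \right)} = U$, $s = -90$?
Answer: $598 + 522 i \sqrt{3} \approx 598.0 + 904.13 i$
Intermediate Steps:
$z = 9 i \sqrt{3}$ ($z = \sqrt{-231 - 12} = \sqrt{-243} = 9 i \sqrt{3} \approx 15.588 i$)
$q = 29$ ($q = -90 - -119 = -90 + 119 = 29$)
$\left(q + z\right)^{2} = \left(29 + 9 i \sqrt{3}\right)^{2}$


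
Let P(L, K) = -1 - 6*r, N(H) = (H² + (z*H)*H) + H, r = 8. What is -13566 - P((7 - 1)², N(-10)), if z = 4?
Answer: -13517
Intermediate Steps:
N(H) = H + 5*H² (N(H) = (H² + (4*H)*H) + H = (H² + 4*H²) + H = 5*H² + H = H + 5*H²)
P(L, K) = -49 (P(L, K) = -1 - 6*8 = -1 - 48 = -49)
-13566 - P((7 - 1)², N(-10)) = -13566 - 1*(-49) = -13566 + 49 = -13517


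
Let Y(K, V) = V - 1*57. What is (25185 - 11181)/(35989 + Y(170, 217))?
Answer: 14004/36149 ≈ 0.38740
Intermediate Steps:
Y(K, V) = -57 + V (Y(K, V) = V - 57 = -57 + V)
(25185 - 11181)/(35989 + Y(170, 217)) = (25185 - 11181)/(35989 + (-57 + 217)) = 14004/(35989 + 160) = 14004/36149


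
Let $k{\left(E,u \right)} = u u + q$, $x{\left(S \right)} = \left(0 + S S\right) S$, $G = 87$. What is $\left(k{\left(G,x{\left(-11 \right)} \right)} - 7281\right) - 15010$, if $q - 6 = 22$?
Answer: $1749298$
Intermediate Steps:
$q = 28$ ($q = 6 + 22 = 28$)
$x{\left(S \right)} = S^{3}$ ($x{\left(S \right)} = \left(0 + S^{2}\right) S = S^{2} S = S^{3}$)
$k{\left(E,u \right)} = 28 + u^{2}$ ($k{\left(E,u \right)} = u u + 28 = u^{2} + 28 = 28 + u^{2}$)
$\left(k{\left(G,x{\left(-11 \right)} \right)} - 7281\right) - 15010 = \left(\left(28 + \left(\left(-11\right)^{3}\right)^{2}\right) - 7281\right) - 15010 = \left(\left(28 + \left(-1331\right)^{2}\right) - 7281\right) - 15010 = \left(\left(28 + 1771561\right) - 7281\right) - 15010 = \left(1771589 - 7281\right) - 15010 = 1764308 - 15010 = 1749298$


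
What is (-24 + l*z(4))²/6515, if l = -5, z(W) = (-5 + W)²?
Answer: 841/6515 ≈ 0.12909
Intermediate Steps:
(-24 + l*z(4))²/6515 = (-24 - 5*(-5 + 4)²)²/6515 = (-24 - 5*(-1)²)²*(1/6515) = (-24 - 5*1)²*(1/6515) = (-24 - 5)²*(1/6515) = (-29)²*(1/6515) = 841*(1/6515) = 841/6515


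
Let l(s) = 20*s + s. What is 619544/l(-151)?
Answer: -619544/3171 ≈ -195.38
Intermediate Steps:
l(s) = 21*s
619544/l(-151) = 619544/((21*(-151))) = 619544/(-3171) = 619544*(-1/3171) = -619544/3171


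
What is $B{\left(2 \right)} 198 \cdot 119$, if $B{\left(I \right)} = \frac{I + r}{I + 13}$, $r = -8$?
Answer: $- \frac{47124}{5} \approx -9424.8$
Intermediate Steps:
$B{\left(I \right)} = \frac{-8 + I}{13 + I}$ ($B{\left(I \right)} = \frac{I - 8}{I + 13} = \frac{-8 + I}{13 + I}$)
$B{\left(2 \right)} 198 \cdot 119 = \frac{-8 + 2}{13 + 2} \cdot 198 \cdot 119 = \frac{1}{15} \left(-6\right) 198 \cdot 119 = \left(- \frac{2}{5}\right) 198 \cdot 119 = \left(- \frac{396}{5}\right) 119 = - \frac{47124}{5}$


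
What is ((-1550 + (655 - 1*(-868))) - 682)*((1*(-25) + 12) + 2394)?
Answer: -1688129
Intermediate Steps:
((-1550 + (655 - 1*(-868))) - 682)*((1*(-25) + 12) + 2394) = ((-1550 + (655 + 868)) - 682)*((-25 + 12) + 2394) = ((-1550 + 1523) - 682)*(-13 + 2394) = (-27 - 682)*2381 = -709*2381 = -1688129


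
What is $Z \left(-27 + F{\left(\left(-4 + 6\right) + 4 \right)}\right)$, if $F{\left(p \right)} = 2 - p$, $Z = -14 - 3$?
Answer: $527$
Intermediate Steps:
$Z = -17$ ($Z = -14 - 3 = -17$)
$Z \left(-27 + F{\left(\left(-4 + 6\right) + 4 \right)}\right) = - 17 \left(-27 + \left(2 - \left(\left(-4 + 6\right) + 4\right)\right)\right) = - 17 \left(-27 + \left(2 - \left(2 + 4\right)\right)\right) = - 17 \left(-27 + \left(2 - 6\right)\right) = - 17 \left(-27 - 4\right) = \left(-17\right) \left(-31\right) = 527$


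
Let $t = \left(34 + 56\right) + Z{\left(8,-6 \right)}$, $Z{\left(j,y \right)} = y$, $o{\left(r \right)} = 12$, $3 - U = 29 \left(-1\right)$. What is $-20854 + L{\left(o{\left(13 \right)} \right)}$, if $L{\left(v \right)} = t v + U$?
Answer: $-19814$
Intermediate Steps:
$U = 32$ ($U = 3 - 29 \left(-1\right) = 3 - -29 = 3 + 29 = 32$)
$t = 84$ ($t = \left(34 + 56\right) - 6 = 90 - 6 = 84$)
$L{\left(v \right)} = 32 + 84 v$ ($L{\left(v \right)} = 84 v + 32 = 32 + 84 v$)
$-20854 + L{\left(o{\left(13 \right)} \right)} = -20854 + \left(32 + 84 \cdot 12\right) = -20854 + \left(32 + 1008\right) = -20854 + 1040 = -19814$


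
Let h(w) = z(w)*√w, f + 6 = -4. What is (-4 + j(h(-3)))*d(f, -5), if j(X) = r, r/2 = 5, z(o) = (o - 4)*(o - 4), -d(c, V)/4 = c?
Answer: 240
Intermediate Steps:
f = -10 (f = -6 - 4 = -10)
d(c, V) = -4*c
z(o) = (-4 + o)² (z(o) = (-4 + o)*(-4 + o) = (-4 + o)²)
r = 10 (r = 2*5 = 10)
h(w) = √w*(-4 + w)² (h(w) = (-4 + w)²*√w = √w*(-4 + w)²)
j(X) = 10
(-4 + j(h(-3)))*d(f, -5) = (-4 + 10)*(-4*(-10)) = 6*40 = 240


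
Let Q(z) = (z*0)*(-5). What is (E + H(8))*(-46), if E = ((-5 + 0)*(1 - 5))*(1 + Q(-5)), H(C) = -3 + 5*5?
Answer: -1932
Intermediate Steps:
H(C) = 22 (H(C) = -3 + 25 = 22)
Q(z) = 0 (Q(z) = 0*(-5) = 0)
E = 20 (E = ((-5 + 0)*(1 - 5))*(1 + 0) = -5*(-4)*1 = 20*1 = 20)
(E + H(8))*(-46) = (20 + 22)*(-46) = 42*(-46) = -1932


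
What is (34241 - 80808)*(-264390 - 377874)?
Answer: 29908307688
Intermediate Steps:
(34241 - 80808)*(-264390 - 377874) = -46567*(-642264) = 29908307688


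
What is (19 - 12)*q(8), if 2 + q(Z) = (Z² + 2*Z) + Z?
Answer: 602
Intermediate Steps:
q(Z) = -2 + Z² + 3*Z (q(Z) = -2 + ((Z² + 2*Z) + Z) = -2 + (Z² + 3*Z) = -2 + Z² + 3*Z)
(19 - 12)*q(8) = (19 - 12)*(-2 + 8² + 3*8) = 7*(-2 + 64 + 24) = 7*86 = 602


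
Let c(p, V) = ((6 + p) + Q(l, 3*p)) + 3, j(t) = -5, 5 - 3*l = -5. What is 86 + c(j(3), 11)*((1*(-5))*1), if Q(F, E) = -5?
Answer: 91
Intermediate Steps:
l = 10/3 (l = 5/3 - ⅓*(-5) = 5/3 + 5/3 = 10/3 ≈ 3.3333)
c(p, V) = 4 + p (c(p, V) = ((6 + p) - 5) + 3 = (1 + p) + 3 = 4 + p)
86 + c(j(3), 11)*((1*(-5))*1) = 86 + (4 - 5)*((1*(-5))*1) = 86 - (-5) = 86 - 1*(-5) = 86 + 5 = 91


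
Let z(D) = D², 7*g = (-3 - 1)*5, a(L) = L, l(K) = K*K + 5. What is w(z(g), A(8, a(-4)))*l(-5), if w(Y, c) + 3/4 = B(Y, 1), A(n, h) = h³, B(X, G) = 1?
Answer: 15/2 ≈ 7.5000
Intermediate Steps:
l(K) = 5 + K² (l(K) = K² + 5 = 5 + K²)
g = -20/7 (g = ((-3 - 1)*5)/7 = (-4*5)/7 = (⅐)*(-20) = -20/7 ≈ -2.8571)
w(Y, c) = ¼ (w(Y, c) = -¾ + 1 = ¼)
w(z(g), A(8, a(-4)))*l(-5) = (5 + (-5)²)/4 = (5 + 25)/4 = (¼)*30 = 15/2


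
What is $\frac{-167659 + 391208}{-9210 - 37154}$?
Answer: $- \frac{223549}{46364} \approx -4.8216$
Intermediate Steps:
$\frac{-167659 + 391208}{-9210 - 37154} = \frac{223549}{-9210 - 37154} = \frac{223549}{-46364} = 223549 \left(- \frac{1}{46364}\right) = - \frac{223549}{46364}$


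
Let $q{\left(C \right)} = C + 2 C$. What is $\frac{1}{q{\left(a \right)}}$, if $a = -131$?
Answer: $- \frac{1}{393} \approx -0.0025445$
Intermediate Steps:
$q{\left(C \right)} = 3 C$
$\frac{1}{q{\left(a \right)}} = \frac{1}{3 \left(-131\right)} = \frac{1}{-393} = - \frac{1}{393}$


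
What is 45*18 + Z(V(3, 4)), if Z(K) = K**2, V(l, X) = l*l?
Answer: 891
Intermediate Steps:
V(l, X) = l**2
45*18 + Z(V(3, 4)) = 45*18 + (3**2)**2 = 810 + 9**2 = 810 + 81 = 891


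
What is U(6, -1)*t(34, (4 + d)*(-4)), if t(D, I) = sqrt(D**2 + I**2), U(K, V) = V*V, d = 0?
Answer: 2*sqrt(353) ≈ 37.577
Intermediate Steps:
U(K, V) = V**2
U(6, -1)*t(34, (4 + d)*(-4)) = (-1)**2*sqrt(34**2 + ((4 + 0)*(-4))**2) = 1*sqrt(1156 + (4*(-4))**2) = 1*sqrt(1156 + (-16)**2) = 1*sqrt(1156 + 256) = 1*sqrt(1412) = 1*(2*sqrt(353)) = 2*sqrt(353)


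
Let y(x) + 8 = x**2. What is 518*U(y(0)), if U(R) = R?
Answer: -4144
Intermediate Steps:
y(x) = -8 + x**2
518*U(y(0)) = 518*(-8 + 0**2) = 518*(-8 + 0) = 518*(-8) = -4144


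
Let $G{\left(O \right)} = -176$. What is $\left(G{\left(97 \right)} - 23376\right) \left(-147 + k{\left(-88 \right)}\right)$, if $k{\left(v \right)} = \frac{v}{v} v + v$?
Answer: $7607296$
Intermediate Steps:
$k{\left(v \right)} = 2 v$ ($k{\left(v \right)} = 1 v + v = v + v = 2 v$)
$\left(G{\left(97 \right)} - 23376\right) \left(-147 + k{\left(-88 \right)}\right) = \left(-176 - 23376\right) \left(-147 + 2 \left(-88\right)\right) = - 23552 \left(-147 - 176\right) = \left(-23552\right) \left(-323\right) = 7607296$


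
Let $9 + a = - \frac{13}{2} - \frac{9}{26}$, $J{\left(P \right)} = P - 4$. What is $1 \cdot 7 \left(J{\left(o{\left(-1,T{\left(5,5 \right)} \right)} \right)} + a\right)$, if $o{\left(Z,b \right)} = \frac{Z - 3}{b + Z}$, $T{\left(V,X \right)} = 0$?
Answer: $- \frac{1442}{13} \approx -110.92$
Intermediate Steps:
$o{\left(Z,b \right)} = \frac{-3 + Z}{Z + b}$
$J{\left(P \right)} = -4 + P$ ($J{\left(P \right)} = P - 4 = -4 + P$)
$a = - \frac{206}{13}$ ($a = -9 - \left(\frac{9}{26} + \frac{13}{2}\right) = -9 - \frac{89}{13} = - \frac{206}{13} \approx -15.846$)
$1 \cdot 7 \left(J{\left(o{\left(-1,T{\left(5,5 \right)} \right)} \right)} + a\right) = 1 \cdot 7 \left(\left(-4 + \frac{-3 - 1}{-1 + 0}\right) - \frac{206}{13}\right) = 7 \left(\left(-4 + \frac{1}{-1} \left(-4\right)\right) - \frac{206}{13}\right) = 7 \left(\left(-4 - -4\right) - \frac{206}{13}\right) = 7 \left(\left(-4 + 4\right) - \frac{206}{13}\right) = 7 \left(0 - \frac{206}{13}\right) = 7 \left(- \frac{206}{13}\right) = - \frac{1442}{13}$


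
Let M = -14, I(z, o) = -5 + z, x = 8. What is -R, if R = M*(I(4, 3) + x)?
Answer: 98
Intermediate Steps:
R = -98 (R = -14*((-5 + 4) + 8) = -14*(-1 + 8) = -14*7 = -98)
-R = -1*(-98) = 98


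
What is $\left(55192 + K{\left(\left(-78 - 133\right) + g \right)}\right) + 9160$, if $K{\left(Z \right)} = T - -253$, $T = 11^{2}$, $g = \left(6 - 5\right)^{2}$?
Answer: $64726$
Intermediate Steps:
$g = 1$ ($g = 1^{2} = 1$)
$T = 121$
$K{\left(Z \right)} = 374$ ($K{\left(Z \right)} = 121 - -253 = 121 + 253 = 374$)
$\left(55192 + K{\left(\left(-78 - 133\right) + g \right)}\right) + 9160 = \left(55192 + 374\right) + 9160 = 55566 + 9160 = 64726$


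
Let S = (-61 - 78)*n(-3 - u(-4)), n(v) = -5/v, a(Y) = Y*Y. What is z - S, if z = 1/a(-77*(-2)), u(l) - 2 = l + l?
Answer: -16482617/71148 ≈ -231.67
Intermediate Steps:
a(Y) = Y²
u(l) = 2 + 2*l (u(l) = 2 + (l + l) = 2 + 2*l)
z = 1/23716 (z = 1/((-77*(-2))²) = 1/(154²) = 1/23716 ≈ 4.2166e-5)
S = 695/3 (S = (-61 - 78)*(-5/(-3 - (2 + 2*(-4)))) = -(-695)/(-3 - (2 - 8)) = -(-695)/(-3 - 1*(-6)) = -(-695)/(-3 + 6) = -(-695)/3 = -139*(-5/3) = 695/3 ≈ 231.67)
z - S = 1/23716 - 1*695/3 = 1/23716 - 695/3 = -16482617/71148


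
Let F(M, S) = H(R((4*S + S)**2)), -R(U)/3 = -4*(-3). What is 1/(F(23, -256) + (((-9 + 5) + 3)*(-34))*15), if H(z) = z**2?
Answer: 1/1806 ≈ 0.00055371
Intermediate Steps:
R(U) = -36 (R(U) = -(-12)*(-3) = -3*12 = -36)
F(M, S) = 1296 (F(M, S) = (-36)**2 = 1296)
1/(F(23, -256) + (((-9 + 5) + 3)*(-34))*15) = 1/(1296 + (((-9 + 5) + 3)*(-34))*15) = 1/(1296 + ((-4 + 3)*(-34))*15) = 1/(1296 - 1*(-34)*15) = 1/(1296 + 34*15) = 1/(1296 + 510) = 1/1806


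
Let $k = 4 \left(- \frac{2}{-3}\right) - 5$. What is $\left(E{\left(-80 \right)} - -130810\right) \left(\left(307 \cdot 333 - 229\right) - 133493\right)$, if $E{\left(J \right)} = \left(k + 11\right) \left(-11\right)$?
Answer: $-4116335568$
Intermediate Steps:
$k = - \frac{7}{3}$ ($k = 4 \left(\left(-2\right) \left(- \frac{1}{3}\right)\right) - 5 = 4 \cdot \frac{2}{3} - 5 = \frac{8}{3} - 5 = - \frac{7}{3} \approx -2.3333$)
$E{\left(J \right)} = - \frac{286}{3}$ ($E{\left(J \right)} = \left(- \frac{7}{3} + 11\right) \left(-11\right) = \frac{26}{3} \left(-11\right) = - \frac{286}{3}$)
$\left(E{\left(-80 \right)} - -130810\right) \left(\left(307 \cdot 333 - 229\right) - 133493\right) = \left(- \frac{286}{3} - -130810\right) \left(\left(307 \cdot 333 - 229\right) - 133493\right) = \left(- \frac{286}{3} + 130810\right) \left(\left(102231 - 229\right) - 133493\right) = \frac{392144 \left(102002 - 133493\right)}{3} = \frac{392144}{3} \left(-31491\right) = -4116335568$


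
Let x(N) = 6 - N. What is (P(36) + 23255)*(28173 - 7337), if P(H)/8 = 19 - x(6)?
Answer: 487708252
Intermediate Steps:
P(H) = 152 (P(H) = 8*(19 - (6 - 1*6)) = 8*(19 - (6 - 6)) = 8*(19 - 1*0) = 8*(19 + 0) = 8*19 = 152)
(P(36) + 23255)*(28173 - 7337) = (152 + 23255)*(28173 - 7337) = 23407*20836 = 487708252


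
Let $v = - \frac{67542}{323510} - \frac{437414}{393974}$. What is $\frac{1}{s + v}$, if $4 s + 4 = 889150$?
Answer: $\frac{63727264370}{14165626492584481} \approx 4.4987 \cdot 10^{-6}$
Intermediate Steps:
$s = \frac{444573}{2}$ ($s = -1 + \frac{1}{4} \cdot 889150 = -1 + \frac{444575}{2} = \frac{444573}{2} \approx 2.2229 \cdot 10^{5}$)
$v = - \frac{42029398762}{31863632185}$ ($v = \left(-67542\right) \frac{1}{323510} - \frac{218707}{196987} = - \frac{33771}{161755} - \frac{218707}{196987} = - \frac{42029398762}{31863632185} \approx -1.319$)
$\frac{1}{s + v} = \frac{1}{\frac{444573}{2} - \frac{42029398762}{31863632185}} = \frac{1}{\frac{14165626492584481}{63727264370}} = \frac{63727264370}{14165626492584481}$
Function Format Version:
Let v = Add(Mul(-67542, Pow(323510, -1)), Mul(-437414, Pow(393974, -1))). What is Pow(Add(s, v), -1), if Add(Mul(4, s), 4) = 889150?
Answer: Rational(63727264370, 14165626492584481) ≈ 4.4987e-6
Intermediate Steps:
s = Rational(444573, 2) (s = Add(-1, Mul(Rational(1, 4), 889150)) = Add(-1, Rational(444575, 2)) = Rational(444573, 2) ≈ 2.2229e+5)
v = Rational(-42029398762, 31863632185) (v = Add(Mul(-67542, Rational(1, 323510)), Mul(-437414, Rational(1, 393974))) = Add(Rational(-33771, 161755), Rational(-218707, 196987)) = Rational(-42029398762, 31863632185) ≈ -1.3190)
Pow(Add(s, v), -1) = Pow(Add(Rational(444573, 2), Rational(-42029398762, 31863632185)), -1) = Pow(Rational(14165626492584481, 63727264370), -1) = Rational(63727264370, 14165626492584481)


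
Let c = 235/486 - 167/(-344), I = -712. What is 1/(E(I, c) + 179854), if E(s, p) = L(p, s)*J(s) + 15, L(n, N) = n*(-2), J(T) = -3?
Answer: 13932/2506015909 ≈ 5.5594e-6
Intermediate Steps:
c = 81001/83592 (c = 235*(1/486) - 167*(-1/344) = 235/486 + 167/344 = 81001/83592 ≈ 0.96900)
L(n, N) = -2*n
E(s, p) = 15 + 6*p (E(s, p) = -2*p*(-3) + 15 = 6*p + 15 = 15 + 6*p)
1/(E(I, c) + 179854) = 1/((15 + 6*(81001/83592)) + 179854) = 1/((15 + 81001/13932) + 179854) = 1/(289981/13932 + 179854) = 1/(2506015909/13932) = 13932/2506015909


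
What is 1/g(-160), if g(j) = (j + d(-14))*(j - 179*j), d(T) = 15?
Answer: -1/4129600 ≈ -2.4215e-7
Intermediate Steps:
g(j) = -178*j*(15 + j) (g(j) = (j + 15)*(j - 179*j) = (15 + j)*(-178*j) = -178*j*(15 + j))
1/g(-160) = 1/(-178*(-160)*(15 - 160)) = 1/(-178*(-160)*(-145)) = 1/(-4129600) = -1/4129600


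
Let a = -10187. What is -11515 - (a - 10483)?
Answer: 9155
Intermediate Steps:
-11515 - (a - 10483) = -11515 - (-10187 - 10483) = -11515 - 1*(-20670) = -11515 + 20670 = 9155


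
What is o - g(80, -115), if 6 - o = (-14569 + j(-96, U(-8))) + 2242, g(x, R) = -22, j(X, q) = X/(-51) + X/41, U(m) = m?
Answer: 8611755/697 ≈ 12355.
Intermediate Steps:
j(X, q) = 10*X/2091 (j(X, q) = X*(-1/51) + X*(1/41) = -X/51 + X/41 = 10*X/2091)
o = 8596421/697 (o = 6 - ((-14569 + (10/2091)*(-96)) + 2242) = 6 - ((-14569 - 320/697) + 2242) = 6 - (-10154913/697 + 2242) = 6 - 1*(-8592239/697) = 6 + 8592239/697 = 8596421/697 ≈ 12333.)
o - g(80, -115) = 8596421/697 - 1*(-22) = 8596421/697 + 22 = 8611755/697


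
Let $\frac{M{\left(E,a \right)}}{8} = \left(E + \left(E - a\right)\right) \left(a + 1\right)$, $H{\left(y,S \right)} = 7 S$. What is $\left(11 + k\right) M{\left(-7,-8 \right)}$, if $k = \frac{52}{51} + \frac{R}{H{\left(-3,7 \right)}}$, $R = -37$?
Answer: $\frac{450400}{119} \approx 3784.9$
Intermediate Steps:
$M{\left(E,a \right)} = 8 \left(1 + a\right) \left(- a + 2 E\right)$ ($M{\left(E,a \right)} = 8 \left(E + \left(E - a\right)\right) \left(a + 1\right) = 8 \left(- a + 2 E\right) \left(1 + a\right) = 8 \left(1 + a\right) \left(- a + 2 E\right)$)
$k = \frac{661}{2499}$ ($k = \frac{52}{51} - \frac{37}{7 \cdot 7} = 52 \cdot \frac{1}{51} - \frac{37}{49} = \frac{52}{51} - \frac{37}{49} = \frac{661}{2499} \approx 0.26451$)
$\left(11 + k\right) M{\left(-7,-8 \right)} = \left(11 + \frac{661}{2499}\right) \left(\left(-8\right) \left(-8\right) - 8 \left(-8\right)^{2} + 16 \left(-7\right) + 16 \left(-7\right) \left(-8\right)\right) = \frac{28150 \left(64 - 512 - 112 + 896\right)}{2499} = \frac{28150}{2499} \cdot 336 = \frac{450400}{119}$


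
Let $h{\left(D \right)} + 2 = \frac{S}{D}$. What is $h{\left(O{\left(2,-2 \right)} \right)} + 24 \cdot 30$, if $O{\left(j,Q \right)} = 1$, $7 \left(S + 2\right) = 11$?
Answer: $\frac{5023}{7} \approx 717.57$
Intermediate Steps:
$S = - \frac{3}{7}$ ($S = -2 + \frac{1}{7} \cdot 11 = -2 + \frac{11}{7} = - \frac{3}{7} \approx -0.42857$)
$h{\left(D \right)} = -2 - \frac{3}{7 D}$
$h{\left(O{\left(2,-2 \right)} \right)} + 24 \cdot 30 = \left(-2 - \frac{3}{7 \cdot 1}\right) + 24 \cdot 30 = \left(-2 - \frac{3}{7}\right) + 720 = - \frac{17}{7} + 720 = \frac{5023}{7}$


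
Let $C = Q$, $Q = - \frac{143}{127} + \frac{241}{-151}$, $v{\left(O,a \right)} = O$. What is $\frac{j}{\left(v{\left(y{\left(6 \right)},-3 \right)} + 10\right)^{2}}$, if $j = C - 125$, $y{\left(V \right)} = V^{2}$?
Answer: $- \frac{2449325}{40578532} \approx -0.06036$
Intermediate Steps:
$Q = - \frac{52200}{19177}$ ($Q = \left(-143\right) \frac{1}{127} + 241 \left(- \frac{1}{151}\right) = - \frac{143}{127} - \frac{241}{151} = - \frac{52200}{19177} \approx -2.722$)
$C = - \frac{52200}{19177} \approx -2.722$
$j = - \frac{2449325}{19177}$ ($j = - \frac{52200}{19177} - 125 = - \frac{2449325}{19177} \approx -127.72$)
$\frac{j}{\left(v{\left(y{\left(6 \right)},-3 \right)} + 10\right)^{2}} = - \frac{2449325}{19177 \left(6^{2} + 10\right)^{2}} = - \frac{2449325}{19177 \left(36 + 10\right)^{2}} = - \frac{2449325}{19177 \cdot 46^{2}} = - \frac{2449325}{19177 \cdot 2116} = \left(- \frac{2449325}{19177}\right) \frac{1}{2116} = - \frac{2449325}{40578532}$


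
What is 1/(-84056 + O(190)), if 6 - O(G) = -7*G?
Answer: -1/82720 ≈ -1.2089e-5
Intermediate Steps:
O(G) = 6 + 7*G (O(G) = 6 - (-7)*G = 6 + 7*G)
1/(-84056 + O(190)) = 1/(-84056 + (6 + 7*190)) = 1/(-84056 + (6 + 1330)) = 1/(-84056 + 1336) = 1/(-82720) = -1/82720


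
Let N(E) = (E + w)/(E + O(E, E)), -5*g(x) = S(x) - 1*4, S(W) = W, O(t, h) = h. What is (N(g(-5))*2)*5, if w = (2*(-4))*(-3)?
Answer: 215/3 ≈ 71.667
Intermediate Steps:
w = 24 (w = -8*(-3) = 24)
g(x) = 4/5 - x/5 (g(x) = -(x - 1*4)/5 = -(x - 4)/5 = -(-4 + x)/5 = 4/5 - x/5)
N(E) = (24 + E)/(2*E) (N(E) = (E + 24)/(E + E) = (24 + E)/((2*E)) = (24 + E)*(1/(2*E)) = (24 + E)/(2*E))
(N(g(-5))*2)*5 = (((24 + (4/5 - 1/5*(-5)))/(2*(4/5 - 1/5*(-5))))*2)*5 = (((24 + (4/5 + 1))/(2*(4/5 + 1)))*2)*5 = (((24 + 9/5)/(2*(9/5)))*2)*5 = (((1/2)*(5/9)*(129/5))*2)*5 = ((43/6)*2)*5 = (43/3)*5 = 215/3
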